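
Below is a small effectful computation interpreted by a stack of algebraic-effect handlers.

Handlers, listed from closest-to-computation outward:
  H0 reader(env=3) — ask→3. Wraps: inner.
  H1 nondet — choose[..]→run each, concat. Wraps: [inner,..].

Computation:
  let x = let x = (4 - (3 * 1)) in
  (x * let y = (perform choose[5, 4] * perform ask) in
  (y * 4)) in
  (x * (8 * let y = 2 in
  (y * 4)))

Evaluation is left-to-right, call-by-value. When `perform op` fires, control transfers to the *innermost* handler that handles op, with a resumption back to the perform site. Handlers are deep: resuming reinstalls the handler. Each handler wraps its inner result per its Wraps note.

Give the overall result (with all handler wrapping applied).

Answer: [3840, 3072]

Working:
choose[5, 4] @ H1
  branch[0] choose=5:
    ask @ H0 ⇒ 3
    H0 returns 3840
    H1 returns [3840]
  branch[1] choose=4:
    ask @ H0 ⇒ 3
    H0 returns 3072
    H1 returns [3072]
= [3840, 3072]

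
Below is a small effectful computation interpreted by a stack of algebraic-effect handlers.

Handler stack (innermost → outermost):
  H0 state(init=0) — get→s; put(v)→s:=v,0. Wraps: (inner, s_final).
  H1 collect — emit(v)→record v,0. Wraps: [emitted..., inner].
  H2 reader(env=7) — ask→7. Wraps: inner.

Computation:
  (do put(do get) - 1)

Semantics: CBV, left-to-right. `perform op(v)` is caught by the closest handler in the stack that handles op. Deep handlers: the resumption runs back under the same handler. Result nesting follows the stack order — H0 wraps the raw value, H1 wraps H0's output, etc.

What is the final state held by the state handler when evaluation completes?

Answer: 0

Step-by-step:
get @ H0 ⇒ 0
put(0) @ H0 ⇒ s:=0
H0 returns (-1, 0)
H1 returns [(-1, 0)]
H2 returns [(-1, 0)]
= [(-1, 0)]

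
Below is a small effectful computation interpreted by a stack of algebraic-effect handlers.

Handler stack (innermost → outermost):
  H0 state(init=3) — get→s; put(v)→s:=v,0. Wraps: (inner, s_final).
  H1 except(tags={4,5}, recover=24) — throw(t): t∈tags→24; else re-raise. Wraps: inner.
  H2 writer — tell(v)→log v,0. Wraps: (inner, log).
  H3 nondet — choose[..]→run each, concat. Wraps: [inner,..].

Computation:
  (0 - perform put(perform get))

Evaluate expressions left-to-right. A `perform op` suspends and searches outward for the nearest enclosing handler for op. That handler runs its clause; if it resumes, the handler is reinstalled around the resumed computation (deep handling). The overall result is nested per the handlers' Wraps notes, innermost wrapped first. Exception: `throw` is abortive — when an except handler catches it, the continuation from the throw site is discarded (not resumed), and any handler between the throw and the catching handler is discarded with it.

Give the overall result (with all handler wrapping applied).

Working:
get @ H0 ⇒ 3
put(3) @ H0 ⇒ s:=3
H0 returns (0, 3)
H1 returns (0, 3)
H2 returns ((0, 3), ())
H3 returns [((0, 3), ())]
= [((0, 3), ())]

Answer: [((0, 3), ())]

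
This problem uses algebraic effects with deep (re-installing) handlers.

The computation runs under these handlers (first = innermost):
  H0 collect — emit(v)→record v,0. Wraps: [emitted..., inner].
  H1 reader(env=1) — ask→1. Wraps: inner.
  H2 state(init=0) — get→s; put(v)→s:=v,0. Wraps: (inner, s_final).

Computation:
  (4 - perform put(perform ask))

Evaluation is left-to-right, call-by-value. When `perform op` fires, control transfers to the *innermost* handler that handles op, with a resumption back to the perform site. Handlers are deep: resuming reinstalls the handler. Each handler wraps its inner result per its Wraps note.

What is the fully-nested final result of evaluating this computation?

Working:
ask @ H1 ⇒ 1
put(1) @ H2 ⇒ s:=1
H0 returns [4]
H1 returns [4]
H2 returns ([4], 1)
= ([4], 1)

Answer: ([4], 1)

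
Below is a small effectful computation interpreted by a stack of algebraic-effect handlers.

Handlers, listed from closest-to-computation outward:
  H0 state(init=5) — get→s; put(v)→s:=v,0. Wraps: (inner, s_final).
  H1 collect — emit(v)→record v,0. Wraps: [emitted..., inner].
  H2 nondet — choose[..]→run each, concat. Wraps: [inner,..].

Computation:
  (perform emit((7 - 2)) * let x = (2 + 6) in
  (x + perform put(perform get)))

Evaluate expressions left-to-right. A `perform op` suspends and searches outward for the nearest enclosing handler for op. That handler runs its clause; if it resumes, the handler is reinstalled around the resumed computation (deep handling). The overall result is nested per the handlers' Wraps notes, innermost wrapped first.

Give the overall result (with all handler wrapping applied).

Answer: [[5, (0, 5)]]

Evaluation trace:
emit(5) @ H1 ⇒ out+=5
get @ H0 ⇒ 5
put(5) @ H0 ⇒ s:=5
H0 returns (0, 5)
H1 returns [5, (0, 5)]
H2 returns [[5, (0, 5)]]
= [[5, (0, 5)]]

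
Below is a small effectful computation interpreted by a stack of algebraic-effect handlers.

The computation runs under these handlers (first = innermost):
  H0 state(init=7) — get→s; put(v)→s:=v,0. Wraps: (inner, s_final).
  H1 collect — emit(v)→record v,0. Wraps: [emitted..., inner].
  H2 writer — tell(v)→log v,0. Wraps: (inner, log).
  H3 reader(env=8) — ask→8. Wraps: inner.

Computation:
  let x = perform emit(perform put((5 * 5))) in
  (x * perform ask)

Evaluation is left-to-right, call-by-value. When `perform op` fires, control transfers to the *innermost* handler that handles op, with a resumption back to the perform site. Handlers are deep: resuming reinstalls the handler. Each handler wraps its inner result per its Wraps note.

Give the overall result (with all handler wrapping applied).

Answer: ([0, (0, 25)], ())

Step-by-step:
put(25) @ H0 ⇒ s:=25
emit(0) @ H1 ⇒ out+=0
ask @ H3 ⇒ 8
H0 returns (0, 25)
H1 returns [0, (0, 25)]
H2 returns ([0, (0, 25)], ())
H3 returns ([0, (0, 25)], ())
= ([0, (0, 25)], ())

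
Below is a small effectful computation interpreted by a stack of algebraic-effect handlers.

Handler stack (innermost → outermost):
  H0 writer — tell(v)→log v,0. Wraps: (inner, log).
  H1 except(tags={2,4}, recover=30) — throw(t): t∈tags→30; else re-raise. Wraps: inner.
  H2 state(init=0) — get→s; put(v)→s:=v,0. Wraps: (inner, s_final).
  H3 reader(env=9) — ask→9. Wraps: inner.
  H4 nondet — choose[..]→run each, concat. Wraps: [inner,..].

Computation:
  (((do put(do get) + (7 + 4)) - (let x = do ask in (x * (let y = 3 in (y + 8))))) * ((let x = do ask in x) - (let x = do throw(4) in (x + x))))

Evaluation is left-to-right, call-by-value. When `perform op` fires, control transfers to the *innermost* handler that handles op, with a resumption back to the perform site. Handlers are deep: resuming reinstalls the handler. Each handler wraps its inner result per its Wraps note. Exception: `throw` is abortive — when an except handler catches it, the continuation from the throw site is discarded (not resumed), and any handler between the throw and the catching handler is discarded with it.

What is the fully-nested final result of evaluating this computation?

Answer: [(30, 0)]

Evaluation trace:
get @ H2 ⇒ 0
put(0) @ H2 ⇒ s:=0
ask @ H3 ⇒ 9
ask @ H3 ⇒ 9
throw(4) @ H1 caught ⇒ 30
H2 returns (30, 0)
H3 returns (30, 0)
H4 returns [(30, 0)]
= [(30, 0)]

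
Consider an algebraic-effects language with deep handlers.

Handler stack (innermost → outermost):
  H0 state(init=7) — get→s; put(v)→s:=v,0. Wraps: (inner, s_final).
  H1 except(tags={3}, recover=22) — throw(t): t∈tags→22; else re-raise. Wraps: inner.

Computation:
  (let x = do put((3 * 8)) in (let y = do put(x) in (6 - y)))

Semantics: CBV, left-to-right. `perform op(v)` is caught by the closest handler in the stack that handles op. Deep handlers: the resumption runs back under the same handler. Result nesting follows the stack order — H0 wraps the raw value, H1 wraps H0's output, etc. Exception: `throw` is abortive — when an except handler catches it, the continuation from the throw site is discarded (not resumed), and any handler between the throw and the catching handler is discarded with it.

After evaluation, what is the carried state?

Answer: 0

Evaluation trace:
put(24) @ H0 ⇒ s:=24
put(0) @ H0 ⇒ s:=0
H0 returns (6, 0)
H1 returns (6, 0)
= (6, 0)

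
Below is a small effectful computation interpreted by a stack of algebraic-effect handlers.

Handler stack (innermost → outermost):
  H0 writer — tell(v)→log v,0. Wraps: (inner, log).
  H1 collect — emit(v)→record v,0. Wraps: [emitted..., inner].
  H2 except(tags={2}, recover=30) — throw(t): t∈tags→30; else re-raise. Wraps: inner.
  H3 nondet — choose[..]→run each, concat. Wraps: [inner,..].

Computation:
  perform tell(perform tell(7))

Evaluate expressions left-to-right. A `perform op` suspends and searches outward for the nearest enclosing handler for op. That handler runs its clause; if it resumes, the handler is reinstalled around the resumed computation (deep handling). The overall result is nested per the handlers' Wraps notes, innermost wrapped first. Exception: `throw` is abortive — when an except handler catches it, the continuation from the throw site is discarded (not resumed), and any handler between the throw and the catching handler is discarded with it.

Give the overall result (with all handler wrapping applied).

Evaluation trace:
tell(7) @ H0 ⇒ log+=7
tell(0) @ H0 ⇒ log+=0
H0 returns (0, (7, 0))
H1 returns [(0, (7, 0))]
H2 returns [(0, (7, 0))]
H3 returns [[(0, (7, 0))]]
= [[(0, (7, 0))]]

Answer: [[(0, (7, 0))]]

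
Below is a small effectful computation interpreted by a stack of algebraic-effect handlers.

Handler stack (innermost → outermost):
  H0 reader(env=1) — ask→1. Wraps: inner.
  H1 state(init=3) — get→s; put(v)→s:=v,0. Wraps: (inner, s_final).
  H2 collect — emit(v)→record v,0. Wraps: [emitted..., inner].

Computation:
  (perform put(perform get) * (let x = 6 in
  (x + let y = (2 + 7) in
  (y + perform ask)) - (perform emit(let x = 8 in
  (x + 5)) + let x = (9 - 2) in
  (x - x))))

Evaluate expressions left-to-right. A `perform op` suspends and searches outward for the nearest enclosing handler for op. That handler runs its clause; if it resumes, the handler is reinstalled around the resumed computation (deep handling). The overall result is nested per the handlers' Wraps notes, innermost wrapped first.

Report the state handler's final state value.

Working:
get @ H1 ⇒ 3
put(3) @ H1 ⇒ s:=3
ask @ H0 ⇒ 1
emit(13) @ H2 ⇒ out+=13
H0 returns 0
H1 returns (0, 3)
H2 returns [13, (0, 3)]
= [13, (0, 3)]

Answer: 3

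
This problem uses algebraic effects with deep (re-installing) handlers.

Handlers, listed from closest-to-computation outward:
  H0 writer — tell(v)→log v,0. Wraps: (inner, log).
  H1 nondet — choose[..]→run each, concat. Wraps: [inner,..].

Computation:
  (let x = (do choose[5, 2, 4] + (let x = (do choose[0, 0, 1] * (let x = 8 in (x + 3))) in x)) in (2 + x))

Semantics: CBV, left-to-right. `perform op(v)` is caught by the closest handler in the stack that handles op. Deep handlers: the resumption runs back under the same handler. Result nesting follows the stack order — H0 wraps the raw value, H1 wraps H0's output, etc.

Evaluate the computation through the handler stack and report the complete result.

Answer: [(7, ()), (7, ()), (18, ()), (4, ()), (4, ()), (15, ()), (6, ()), (6, ()), (17, ())]

Step-by-step:
choose[5, 2, 4] @ H1
  branch[0] choose=5:
    choose[0, 0, 1] @ H1
      branch[0] choose=0:
        H0 returns (7, ())
        H1 returns [(7, ())]
      branch[1] choose=0:
        H0 returns (7, ())
        H1 returns [(7, ())]
      branch[2] choose=1:
        H0 returns (18, ())
        H1 returns [(18, ())]
  branch[1] choose=2:
    choose[0, 0, 1] @ H1
      branch[0] choose=0:
        H0 returns (4, ())
        H1 returns [(4, ())]
      branch[1] choose=0:
        H0 returns (4, ())
        H1 returns [(4, ())]
      branch[2] choose=1:
        H0 returns (15, ())
        H1 returns [(15, ())]
  branch[2] choose=4:
    choose[0, 0, 1] @ H1
      branch[0] choose=0:
        H0 returns (6, ())
        H1 returns [(6, ())]
      branch[1] choose=0:
        H0 returns (6, ())
        H1 returns [(6, ())]
      branch[2] choose=1:
        H0 returns (17, ())
        H1 returns [(17, ())]
= [(7, ()), (7, ()), (18, ()), (4, ()), (4, ()), (15, ()), (6, ()), (6, ()), (17, ())]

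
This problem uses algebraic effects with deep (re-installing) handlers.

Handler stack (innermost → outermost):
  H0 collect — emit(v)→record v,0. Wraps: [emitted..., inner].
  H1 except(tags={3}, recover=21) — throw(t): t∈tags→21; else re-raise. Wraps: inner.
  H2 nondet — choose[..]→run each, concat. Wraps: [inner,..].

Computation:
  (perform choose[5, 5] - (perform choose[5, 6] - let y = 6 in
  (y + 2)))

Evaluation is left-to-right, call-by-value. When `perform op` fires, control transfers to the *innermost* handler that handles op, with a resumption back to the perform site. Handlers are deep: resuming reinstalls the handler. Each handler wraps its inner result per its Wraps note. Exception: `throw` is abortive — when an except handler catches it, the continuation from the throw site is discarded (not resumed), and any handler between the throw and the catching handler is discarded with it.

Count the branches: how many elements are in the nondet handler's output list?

Working:
choose[5, 5] @ H2
  branch[0] choose=5:
    choose[5, 6] @ H2
      branch[0] choose=5:
        H0 returns [8]
        H1 returns [8]
        H2 returns [[8]]
      branch[1] choose=6:
        H0 returns [7]
        H1 returns [7]
        H2 returns [[7]]
  branch[1] choose=5:
    choose[5, 6] @ H2
      branch[0] choose=5:
        H0 returns [8]
        H1 returns [8]
        H2 returns [[8]]
      branch[1] choose=6:
        H0 returns [7]
        H1 returns [7]
        H2 returns [[7]]
= [[8], [7], [8], [7]]

Answer: 4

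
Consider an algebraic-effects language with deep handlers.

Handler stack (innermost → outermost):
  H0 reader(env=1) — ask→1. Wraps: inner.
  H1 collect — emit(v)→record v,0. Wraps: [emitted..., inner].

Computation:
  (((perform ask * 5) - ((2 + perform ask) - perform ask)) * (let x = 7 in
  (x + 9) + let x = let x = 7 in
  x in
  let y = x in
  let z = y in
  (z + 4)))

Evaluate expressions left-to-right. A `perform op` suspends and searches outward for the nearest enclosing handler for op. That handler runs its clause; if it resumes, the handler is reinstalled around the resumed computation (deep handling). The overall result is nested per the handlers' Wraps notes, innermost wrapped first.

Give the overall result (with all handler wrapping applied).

Evaluation trace:
ask @ H0 ⇒ 1
ask @ H0 ⇒ 1
ask @ H0 ⇒ 1
H0 returns 81
H1 returns [81]
= [81]

Answer: [81]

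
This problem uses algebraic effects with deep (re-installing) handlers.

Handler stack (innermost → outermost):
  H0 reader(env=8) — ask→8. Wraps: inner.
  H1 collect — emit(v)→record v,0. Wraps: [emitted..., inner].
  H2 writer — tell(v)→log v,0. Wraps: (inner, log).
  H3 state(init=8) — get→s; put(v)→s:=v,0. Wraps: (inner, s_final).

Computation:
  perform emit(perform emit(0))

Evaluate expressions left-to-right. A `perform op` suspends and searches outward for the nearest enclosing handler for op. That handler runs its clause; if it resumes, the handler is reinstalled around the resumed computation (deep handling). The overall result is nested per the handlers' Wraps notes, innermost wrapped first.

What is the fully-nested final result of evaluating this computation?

Working:
emit(0) @ H1 ⇒ out+=0
emit(0) @ H1 ⇒ out+=0
H0 returns 0
H1 returns [0, 0, 0]
H2 returns ([0, 0, 0], ())
H3 returns (([0, 0, 0], ()), 8)
= (([0, 0, 0], ()), 8)

Answer: (([0, 0, 0], ()), 8)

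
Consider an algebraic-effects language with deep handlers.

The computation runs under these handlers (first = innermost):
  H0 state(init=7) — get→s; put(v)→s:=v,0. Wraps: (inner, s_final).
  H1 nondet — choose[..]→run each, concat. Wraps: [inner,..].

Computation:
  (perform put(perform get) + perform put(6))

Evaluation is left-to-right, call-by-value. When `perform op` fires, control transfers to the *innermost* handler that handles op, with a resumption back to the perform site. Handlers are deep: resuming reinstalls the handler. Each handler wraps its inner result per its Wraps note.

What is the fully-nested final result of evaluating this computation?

Evaluation trace:
get @ H0 ⇒ 7
put(7) @ H0 ⇒ s:=7
put(6) @ H0 ⇒ s:=6
H0 returns (0, 6)
H1 returns [(0, 6)]
= [(0, 6)]

Answer: [(0, 6)]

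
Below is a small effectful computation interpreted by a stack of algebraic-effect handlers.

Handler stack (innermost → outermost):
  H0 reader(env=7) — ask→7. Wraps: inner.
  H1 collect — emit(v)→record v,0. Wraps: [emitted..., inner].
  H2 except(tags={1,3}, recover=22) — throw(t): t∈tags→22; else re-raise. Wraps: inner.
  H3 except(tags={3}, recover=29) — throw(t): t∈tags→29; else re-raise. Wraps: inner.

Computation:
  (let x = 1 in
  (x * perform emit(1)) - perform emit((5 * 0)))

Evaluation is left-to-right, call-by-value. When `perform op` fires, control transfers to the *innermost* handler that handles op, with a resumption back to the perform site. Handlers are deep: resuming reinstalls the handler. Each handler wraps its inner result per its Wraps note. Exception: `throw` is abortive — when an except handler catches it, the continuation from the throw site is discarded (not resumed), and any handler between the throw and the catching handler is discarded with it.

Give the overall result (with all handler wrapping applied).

Evaluation trace:
emit(1) @ H1 ⇒ out+=1
emit(0) @ H1 ⇒ out+=0
H0 returns 0
H1 returns [1, 0, 0]
H2 returns [1, 0, 0]
H3 returns [1, 0, 0]
= [1, 0, 0]

Answer: [1, 0, 0]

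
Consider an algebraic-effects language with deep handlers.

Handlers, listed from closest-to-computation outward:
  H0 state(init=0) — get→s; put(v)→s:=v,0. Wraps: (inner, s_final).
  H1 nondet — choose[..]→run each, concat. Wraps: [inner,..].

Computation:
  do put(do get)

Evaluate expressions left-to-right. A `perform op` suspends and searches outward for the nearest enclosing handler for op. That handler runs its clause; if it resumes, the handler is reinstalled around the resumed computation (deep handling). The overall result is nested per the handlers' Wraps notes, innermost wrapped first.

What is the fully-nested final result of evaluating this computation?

Step-by-step:
get @ H0 ⇒ 0
put(0) @ H0 ⇒ s:=0
H0 returns (0, 0)
H1 returns [(0, 0)]
= [(0, 0)]

Answer: [(0, 0)]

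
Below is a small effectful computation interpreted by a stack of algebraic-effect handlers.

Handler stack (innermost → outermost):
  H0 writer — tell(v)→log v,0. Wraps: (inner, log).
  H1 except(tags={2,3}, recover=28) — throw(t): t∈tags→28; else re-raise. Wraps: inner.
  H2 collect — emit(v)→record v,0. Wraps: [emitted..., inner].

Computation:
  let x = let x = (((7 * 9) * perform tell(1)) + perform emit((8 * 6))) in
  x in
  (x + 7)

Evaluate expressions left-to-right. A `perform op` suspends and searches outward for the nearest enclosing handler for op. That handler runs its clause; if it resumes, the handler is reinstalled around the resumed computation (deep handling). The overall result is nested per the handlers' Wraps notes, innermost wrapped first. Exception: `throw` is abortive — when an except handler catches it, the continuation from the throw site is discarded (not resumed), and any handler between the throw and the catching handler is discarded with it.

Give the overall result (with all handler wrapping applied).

Answer: [48, (7, (1))]

Step-by-step:
tell(1) @ H0 ⇒ log+=1
emit(48) @ H2 ⇒ out+=48
H0 returns (7, (1))
H1 returns (7, (1))
H2 returns [48, (7, (1))]
= [48, (7, (1))]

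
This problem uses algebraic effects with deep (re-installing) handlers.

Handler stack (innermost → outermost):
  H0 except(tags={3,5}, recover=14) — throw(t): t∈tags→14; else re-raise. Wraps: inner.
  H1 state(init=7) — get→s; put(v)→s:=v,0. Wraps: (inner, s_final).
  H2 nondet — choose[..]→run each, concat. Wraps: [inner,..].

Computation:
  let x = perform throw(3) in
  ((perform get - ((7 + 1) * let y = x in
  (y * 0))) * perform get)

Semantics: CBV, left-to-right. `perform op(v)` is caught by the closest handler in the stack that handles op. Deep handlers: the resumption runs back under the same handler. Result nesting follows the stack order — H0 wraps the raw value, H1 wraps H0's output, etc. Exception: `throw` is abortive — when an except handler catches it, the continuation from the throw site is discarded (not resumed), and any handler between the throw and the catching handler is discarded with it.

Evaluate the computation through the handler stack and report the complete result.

Answer: [(14, 7)]

Working:
throw(3) @ H0 caught ⇒ 14
H1 returns (14, 7)
H2 returns [(14, 7)]
= [(14, 7)]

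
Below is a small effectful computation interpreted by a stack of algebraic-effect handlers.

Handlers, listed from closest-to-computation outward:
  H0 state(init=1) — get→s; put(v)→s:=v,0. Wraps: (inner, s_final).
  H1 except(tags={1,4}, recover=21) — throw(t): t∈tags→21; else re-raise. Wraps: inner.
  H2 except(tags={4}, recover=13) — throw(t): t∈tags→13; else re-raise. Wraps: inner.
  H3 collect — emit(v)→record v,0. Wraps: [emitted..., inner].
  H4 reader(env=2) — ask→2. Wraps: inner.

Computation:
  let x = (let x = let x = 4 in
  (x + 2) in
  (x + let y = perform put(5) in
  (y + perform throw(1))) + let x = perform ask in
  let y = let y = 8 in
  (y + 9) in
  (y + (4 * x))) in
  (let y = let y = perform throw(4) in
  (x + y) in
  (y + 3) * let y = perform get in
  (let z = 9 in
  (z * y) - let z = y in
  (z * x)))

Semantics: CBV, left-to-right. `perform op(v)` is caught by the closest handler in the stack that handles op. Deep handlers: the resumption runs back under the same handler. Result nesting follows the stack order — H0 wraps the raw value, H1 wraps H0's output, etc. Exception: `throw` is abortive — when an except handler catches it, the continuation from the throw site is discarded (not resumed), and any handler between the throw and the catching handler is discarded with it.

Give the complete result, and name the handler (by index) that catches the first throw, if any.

Evaluation trace:
put(5) @ H0 ⇒ s:=5
throw(1) @ H1 caught ⇒ 21
H2 returns 21
H3 returns [21]
H4 returns [21]
= [21]

Answer: [21] ; first throw caught by: H1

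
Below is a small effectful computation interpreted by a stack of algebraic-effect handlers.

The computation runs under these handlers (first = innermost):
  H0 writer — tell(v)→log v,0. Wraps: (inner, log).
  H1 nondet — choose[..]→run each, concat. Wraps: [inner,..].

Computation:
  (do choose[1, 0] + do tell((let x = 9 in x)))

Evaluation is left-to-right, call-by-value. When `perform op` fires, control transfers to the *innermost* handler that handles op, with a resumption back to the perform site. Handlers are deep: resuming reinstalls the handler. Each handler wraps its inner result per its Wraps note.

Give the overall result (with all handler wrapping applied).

Answer: [(1, (9)), (0, (9))]

Step-by-step:
choose[1, 0] @ H1
  branch[0] choose=1:
    tell(9) @ H0 ⇒ log+=9
    H0 returns (1, (9))
    H1 returns [(1, (9))]
  branch[1] choose=0:
    tell(9) @ H0 ⇒ log+=9
    H0 returns (0, (9))
    H1 returns [(0, (9))]
= [(1, (9)), (0, (9))]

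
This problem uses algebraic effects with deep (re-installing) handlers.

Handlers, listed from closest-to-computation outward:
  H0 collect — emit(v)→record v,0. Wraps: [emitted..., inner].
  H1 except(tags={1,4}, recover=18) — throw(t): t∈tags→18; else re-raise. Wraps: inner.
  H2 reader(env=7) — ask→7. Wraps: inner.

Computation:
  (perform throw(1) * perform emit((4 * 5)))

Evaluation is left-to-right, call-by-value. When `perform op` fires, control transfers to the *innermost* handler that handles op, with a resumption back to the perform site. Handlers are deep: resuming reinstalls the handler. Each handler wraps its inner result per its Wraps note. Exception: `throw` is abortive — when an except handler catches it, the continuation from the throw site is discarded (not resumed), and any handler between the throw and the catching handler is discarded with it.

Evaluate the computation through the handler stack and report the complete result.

Working:
throw(1) @ H1 caught ⇒ 18
H2 returns 18
= 18

Answer: 18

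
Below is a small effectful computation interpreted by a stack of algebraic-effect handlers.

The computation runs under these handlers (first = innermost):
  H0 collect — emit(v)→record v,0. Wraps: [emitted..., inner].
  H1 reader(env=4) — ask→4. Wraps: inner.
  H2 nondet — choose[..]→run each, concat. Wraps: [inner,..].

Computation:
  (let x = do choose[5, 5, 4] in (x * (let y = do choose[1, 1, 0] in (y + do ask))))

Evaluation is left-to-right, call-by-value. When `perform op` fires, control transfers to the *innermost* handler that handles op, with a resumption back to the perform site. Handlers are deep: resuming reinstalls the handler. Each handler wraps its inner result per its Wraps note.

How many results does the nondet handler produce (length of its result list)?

Answer: 9

Working:
choose[5, 5, 4] @ H2
  branch[0] choose=5:
    choose[1, 1, 0] @ H2
      branch[0] choose=1:
        ask @ H1 ⇒ 4
        H0 returns [25]
        H1 returns [25]
        H2 returns [[25]]
      branch[1] choose=1:
        ask @ H1 ⇒ 4
        H0 returns [25]
        H1 returns [25]
        H2 returns [[25]]
      branch[2] choose=0:
        ask @ H1 ⇒ 4
        H0 returns [20]
        H1 returns [20]
        H2 returns [[20]]
  branch[1] choose=5:
    choose[1, 1, 0] @ H2
      branch[0] choose=1:
        ask @ H1 ⇒ 4
        H0 returns [25]
        H1 returns [25]
        H2 returns [[25]]
      branch[1] choose=1:
        ask @ H1 ⇒ 4
        H0 returns [25]
        H1 returns [25]
        H2 returns [[25]]
      branch[2] choose=0:
        ask @ H1 ⇒ 4
        H0 returns [20]
        H1 returns [20]
        H2 returns [[20]]
  branch[2] choose=4:
    choose[1, 1, 0] @ H2
      branch[0] choose=1:
        ask @ H1 ⇒ 4
        H0 returns [20]
        H1 returns [20]
        H2 returns [[20]]
      branch[1] choose=1:
        ask @ H1 ⇒ 4
        H0 returns [20]
        H1 returns [20]
        H2 returns [[20]]
      branch[2] choose=0:
        ask @ H1 ⇒ 4
        H0 returns [16]
        H1 returns [16]
        H2 returns [[16]]
= [[25], [25], [20], [25], [25], [20], [20], [20], [16]]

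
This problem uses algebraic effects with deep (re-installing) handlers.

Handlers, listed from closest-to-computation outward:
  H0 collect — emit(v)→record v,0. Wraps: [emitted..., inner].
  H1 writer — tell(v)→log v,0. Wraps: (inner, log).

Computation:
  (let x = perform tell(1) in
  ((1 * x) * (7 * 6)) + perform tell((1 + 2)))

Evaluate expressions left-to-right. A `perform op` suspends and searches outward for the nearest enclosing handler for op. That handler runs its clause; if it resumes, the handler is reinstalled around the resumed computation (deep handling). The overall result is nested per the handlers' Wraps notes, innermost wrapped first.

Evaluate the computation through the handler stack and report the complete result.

Answer: ([0], (1, 3))

Step-by-step:
tell(1) @ H1 ⇒ log+=1
tell(3) @ H1 ⇒ log+=3
H0 returns [0]
H1 returns ([0], (1, 3))
= ([0], (1, 3))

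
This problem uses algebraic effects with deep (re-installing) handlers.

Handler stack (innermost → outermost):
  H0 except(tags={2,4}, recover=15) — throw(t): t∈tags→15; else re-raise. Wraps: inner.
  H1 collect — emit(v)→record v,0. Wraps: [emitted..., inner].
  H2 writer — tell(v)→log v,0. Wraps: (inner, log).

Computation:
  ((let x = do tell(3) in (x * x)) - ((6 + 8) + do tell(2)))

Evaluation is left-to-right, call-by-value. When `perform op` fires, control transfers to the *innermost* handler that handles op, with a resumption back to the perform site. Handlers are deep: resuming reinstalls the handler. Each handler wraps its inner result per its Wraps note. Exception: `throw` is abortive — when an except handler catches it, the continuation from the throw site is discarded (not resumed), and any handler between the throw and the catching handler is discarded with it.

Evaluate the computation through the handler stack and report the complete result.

Step-by-step:
tell(3) @ H2 ⇒ log+=3
tell(2) @ H2 ⇒ log+=2
H0 returns -14
H1 returns [-14]
H2 returns ([-14], (3, 2))
= ([-14], (3, 2))

Answer: ([-14], (3, 2))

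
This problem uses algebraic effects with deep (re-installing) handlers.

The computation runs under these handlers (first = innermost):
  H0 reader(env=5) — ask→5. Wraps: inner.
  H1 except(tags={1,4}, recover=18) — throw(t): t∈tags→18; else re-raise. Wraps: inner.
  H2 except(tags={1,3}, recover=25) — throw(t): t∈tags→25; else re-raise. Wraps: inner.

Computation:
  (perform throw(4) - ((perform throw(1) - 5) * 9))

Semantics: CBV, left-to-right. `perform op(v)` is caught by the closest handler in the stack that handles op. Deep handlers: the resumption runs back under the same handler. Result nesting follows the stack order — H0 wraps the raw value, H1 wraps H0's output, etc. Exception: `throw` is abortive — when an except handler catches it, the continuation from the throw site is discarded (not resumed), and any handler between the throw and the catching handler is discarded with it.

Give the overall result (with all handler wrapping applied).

Answer: 18

Step-by-step:
throw(4) @ H1 caught ⇒ 18
H2 returns 18
= 18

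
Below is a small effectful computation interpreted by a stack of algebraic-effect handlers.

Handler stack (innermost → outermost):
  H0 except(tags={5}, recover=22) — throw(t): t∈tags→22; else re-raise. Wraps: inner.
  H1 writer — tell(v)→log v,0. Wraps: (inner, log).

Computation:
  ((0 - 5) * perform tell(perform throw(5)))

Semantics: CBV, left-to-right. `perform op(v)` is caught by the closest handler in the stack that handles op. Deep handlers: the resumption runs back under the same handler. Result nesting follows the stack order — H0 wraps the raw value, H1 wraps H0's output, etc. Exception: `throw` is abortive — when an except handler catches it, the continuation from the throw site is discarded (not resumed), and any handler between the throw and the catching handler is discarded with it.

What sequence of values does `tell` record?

Step-by-step:
throw(5) @ H0 caught ⇒ 22
H1 returns (22, ())
= (22, ())

Answer: ()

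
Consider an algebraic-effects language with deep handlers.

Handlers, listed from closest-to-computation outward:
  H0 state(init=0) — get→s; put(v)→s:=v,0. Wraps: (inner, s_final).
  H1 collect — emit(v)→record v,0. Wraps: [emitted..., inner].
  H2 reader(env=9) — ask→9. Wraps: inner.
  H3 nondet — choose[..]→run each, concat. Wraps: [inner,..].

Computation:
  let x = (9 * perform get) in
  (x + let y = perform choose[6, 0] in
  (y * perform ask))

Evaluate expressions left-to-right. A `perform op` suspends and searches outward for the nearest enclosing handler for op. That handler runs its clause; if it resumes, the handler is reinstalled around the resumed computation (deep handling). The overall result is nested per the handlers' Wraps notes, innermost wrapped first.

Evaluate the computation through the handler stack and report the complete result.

Working:
get @ H0 ⇒ 0
choose[6, 0] @ H3
  branch[0] choose=6:
    ask @ H2 ⇒ 9
    H0 returns (54, 0)
    H1 returns [(54, 0)]
    H2 returns [(54, 0)]
    H3 returns [[(54, 0)]]
  branch[1] choose=0:
    ask @ H2 ⇒ 9
    H0 returns (0, 0)
    H1 returns [(0, 0)]
    H2 returns [(0, 0)]
    H3 returns [[(0, 0)]]
= [[(54, 0)], [(0, 0)]]

Answer: [[(54, 0)], [(0, 0)]]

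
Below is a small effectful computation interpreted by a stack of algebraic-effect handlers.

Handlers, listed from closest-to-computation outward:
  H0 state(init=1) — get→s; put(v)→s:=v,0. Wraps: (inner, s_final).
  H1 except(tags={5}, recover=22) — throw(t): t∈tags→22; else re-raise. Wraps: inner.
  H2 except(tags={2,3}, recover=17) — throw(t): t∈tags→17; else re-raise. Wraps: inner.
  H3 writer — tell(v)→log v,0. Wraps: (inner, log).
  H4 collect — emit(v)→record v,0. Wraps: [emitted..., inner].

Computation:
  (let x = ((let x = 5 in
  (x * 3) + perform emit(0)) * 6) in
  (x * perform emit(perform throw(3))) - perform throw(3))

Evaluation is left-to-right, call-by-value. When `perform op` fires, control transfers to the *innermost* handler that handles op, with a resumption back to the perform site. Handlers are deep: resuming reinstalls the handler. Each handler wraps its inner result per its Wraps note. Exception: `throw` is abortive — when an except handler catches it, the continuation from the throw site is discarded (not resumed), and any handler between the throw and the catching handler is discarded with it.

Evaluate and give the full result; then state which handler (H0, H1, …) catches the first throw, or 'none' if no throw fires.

Working:
emit(0) @ H4 ⇒ out+=0
throw(3) @ H1 re-raised
throw(3) @ H2 caught ⇒ 17
H3 returns (17, ())
H4 returns [0, (17, ())]
= [0, (17, ())]

Answer: [0, (17, ())] ; first throw caught by: H2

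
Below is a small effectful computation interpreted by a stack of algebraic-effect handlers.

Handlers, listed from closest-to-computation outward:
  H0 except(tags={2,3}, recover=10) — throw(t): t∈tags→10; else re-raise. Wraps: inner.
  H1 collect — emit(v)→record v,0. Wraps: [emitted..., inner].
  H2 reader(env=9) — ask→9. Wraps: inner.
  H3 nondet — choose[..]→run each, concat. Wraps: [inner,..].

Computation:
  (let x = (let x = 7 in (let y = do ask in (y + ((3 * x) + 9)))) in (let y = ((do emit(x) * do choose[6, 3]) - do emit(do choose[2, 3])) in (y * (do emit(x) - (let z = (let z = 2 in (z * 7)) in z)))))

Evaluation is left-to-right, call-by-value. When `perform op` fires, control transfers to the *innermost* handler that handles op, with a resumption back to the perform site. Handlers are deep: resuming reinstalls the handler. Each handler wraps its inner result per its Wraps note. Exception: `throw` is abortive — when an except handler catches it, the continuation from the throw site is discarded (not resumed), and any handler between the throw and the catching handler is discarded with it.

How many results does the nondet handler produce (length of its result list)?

Answer: 4

Evaluation trace:
ask @ H2 ⇒ 9
emit(39) @ H1 ⇒ out+=39
choose[6, 3] @ H3
  branch[0] choose=6:
    choose[2, 3] @ H3
      branch[0] choose=2:
        emit(2) @ H1 ⇒ out+=2
        emit(39) @ H1 ⇒ out+=39
        H0 returns 0
        H1 returns [39, 2, 39, 0]
        H2 returns [39, 2, 39, 0]
        H3 returns [[39, 2, 39, 0]]
      branch[1] choose=3:
        emit(3) @ H1 ⇒ out+=3
        emit(39) @ H1 ⇒ out+=39
        H0 returns 0
        H1 returns [39, 3, 39, 0]
        H2 returns [39, 3, 39, 0]
        H3 returns [[39, 3, 39, 0]]
  branch[1] choose=3:
    choose[2, 3] @ H3
      branch[0] choose=2:
        emit(2) @ H1 ⇒ out+=2
        emit(39) @ H1 ⇒ out+=39
        H0 returns 0
        H1 returns [39, 2, 39, 0]
        H2 returns [39, 2, 39, 0]
        H3 returns [[39, 2, 39, 0]]
      branch[1] choose=3:
        emit(3) @ H1 ⇒ out+=3
        emit(39) @ H1 ⇒ out+=39
        H0 returns 0
        H1 returns [39, 3, 39, 0]
        H2 returns [39, 3, 39, 0]
        H3 returns [[39, 3, 39, 0]]
= [[39, 2, 39, 0], [39, 3, 39, 0], [39, 2, 39, 0], [39, 3, 39, 0]]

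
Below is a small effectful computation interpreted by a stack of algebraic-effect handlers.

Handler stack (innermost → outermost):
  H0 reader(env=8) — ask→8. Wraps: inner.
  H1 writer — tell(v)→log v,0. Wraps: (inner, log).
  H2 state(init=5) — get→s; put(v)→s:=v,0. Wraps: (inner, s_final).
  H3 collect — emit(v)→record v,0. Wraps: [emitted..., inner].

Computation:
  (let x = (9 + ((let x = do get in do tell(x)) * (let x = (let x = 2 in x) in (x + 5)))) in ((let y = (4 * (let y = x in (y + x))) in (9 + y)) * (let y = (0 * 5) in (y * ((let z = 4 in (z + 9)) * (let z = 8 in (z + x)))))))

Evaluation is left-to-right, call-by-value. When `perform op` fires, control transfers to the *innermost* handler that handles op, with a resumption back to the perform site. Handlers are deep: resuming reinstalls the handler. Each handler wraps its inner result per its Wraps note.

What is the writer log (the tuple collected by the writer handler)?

Step-by-step:
get @ H2 ⇒ 5
tell(5) @ H1 ⇒ log+=5
H0 returns 0
H1 returns (0, (5))
H2 returns ((0, (5)), 5)
H3 returns [((0, (5)), 5)]
= [((0, (5)), 5)]

Answer: (5)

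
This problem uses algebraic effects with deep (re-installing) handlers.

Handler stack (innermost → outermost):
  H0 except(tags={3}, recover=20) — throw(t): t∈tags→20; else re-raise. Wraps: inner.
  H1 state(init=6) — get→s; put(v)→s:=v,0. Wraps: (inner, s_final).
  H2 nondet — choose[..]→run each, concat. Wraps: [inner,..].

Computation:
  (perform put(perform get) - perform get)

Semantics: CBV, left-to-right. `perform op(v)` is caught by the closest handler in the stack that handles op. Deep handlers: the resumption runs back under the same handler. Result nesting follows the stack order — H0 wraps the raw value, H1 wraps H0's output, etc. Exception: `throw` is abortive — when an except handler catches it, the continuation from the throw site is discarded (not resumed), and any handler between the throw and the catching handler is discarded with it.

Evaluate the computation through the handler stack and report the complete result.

Answer: [(-6, 6)]

Step-by-step:
get @ H1 ⇒ 6
put(6) @ H1 ⇒ s:=6
get @ H1 ⇒ 6
H0 returns -6
H1 returns (-6, 6)
H2 returns [(-6, 6)]
= [(-6, 6)]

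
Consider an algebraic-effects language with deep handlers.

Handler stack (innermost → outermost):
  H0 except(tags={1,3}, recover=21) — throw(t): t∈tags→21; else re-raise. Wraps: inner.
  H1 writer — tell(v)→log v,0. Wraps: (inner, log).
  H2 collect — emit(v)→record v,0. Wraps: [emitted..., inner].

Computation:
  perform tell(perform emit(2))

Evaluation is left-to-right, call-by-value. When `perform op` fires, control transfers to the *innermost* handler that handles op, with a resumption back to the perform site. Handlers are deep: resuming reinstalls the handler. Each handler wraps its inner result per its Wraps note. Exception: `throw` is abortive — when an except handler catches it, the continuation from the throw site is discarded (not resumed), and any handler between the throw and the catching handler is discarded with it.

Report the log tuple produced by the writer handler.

Working:
emit(2) @ H2 ⇒ out+=2
tell(0) @ H1 ⇒ log+=0
H0 returns 0
H1 returns (0, (0))
H2 returns [2, (0, (0))]
= [2, (0, (0))]

Answer: (0)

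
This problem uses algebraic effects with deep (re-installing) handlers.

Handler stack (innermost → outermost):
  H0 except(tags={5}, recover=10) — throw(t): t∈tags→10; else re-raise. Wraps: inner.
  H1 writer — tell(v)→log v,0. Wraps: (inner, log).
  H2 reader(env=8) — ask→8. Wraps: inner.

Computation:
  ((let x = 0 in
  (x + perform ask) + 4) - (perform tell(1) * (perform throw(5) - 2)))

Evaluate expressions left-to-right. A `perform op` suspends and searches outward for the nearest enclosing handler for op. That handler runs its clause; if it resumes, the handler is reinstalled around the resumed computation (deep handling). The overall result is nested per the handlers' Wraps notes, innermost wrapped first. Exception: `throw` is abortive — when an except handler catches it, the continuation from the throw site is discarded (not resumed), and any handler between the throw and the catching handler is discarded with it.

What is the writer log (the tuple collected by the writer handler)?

Evaluation trace:
ask @ H2 ⇒ 8
tell(1) @ H1 ⇒ log+=1
throw(5) @ H0 caught ⇒ 10
H1 returns (10, (1))
H2 returns (10, (1))
= (10, (1))

Answer: (1)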